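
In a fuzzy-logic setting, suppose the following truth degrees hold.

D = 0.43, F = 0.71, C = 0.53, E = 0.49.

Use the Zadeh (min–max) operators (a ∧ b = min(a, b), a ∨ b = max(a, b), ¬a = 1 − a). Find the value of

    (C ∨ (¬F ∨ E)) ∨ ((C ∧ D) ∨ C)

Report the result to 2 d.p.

0.53

¬F = 1 − 0.71 = 0.29
¬F ∨ E = max(a, b) on (0.29, 0.49) = 0.49
C ∨ (¬F ∨ E) = max(a, b) on (0.53, 0.49) = 0.53
C ∧ D = min(a, b) on (0.53, 0.43) = 0.43
(C ∧ D) ∨ C = max(a, b) on (0.43, 0.53) = 0.53
(C ∨ (¬F ∨ E)) ∨ ((C ∧ D) ∨ C) = max(a, b) on (0.53, 0.53) = 0.53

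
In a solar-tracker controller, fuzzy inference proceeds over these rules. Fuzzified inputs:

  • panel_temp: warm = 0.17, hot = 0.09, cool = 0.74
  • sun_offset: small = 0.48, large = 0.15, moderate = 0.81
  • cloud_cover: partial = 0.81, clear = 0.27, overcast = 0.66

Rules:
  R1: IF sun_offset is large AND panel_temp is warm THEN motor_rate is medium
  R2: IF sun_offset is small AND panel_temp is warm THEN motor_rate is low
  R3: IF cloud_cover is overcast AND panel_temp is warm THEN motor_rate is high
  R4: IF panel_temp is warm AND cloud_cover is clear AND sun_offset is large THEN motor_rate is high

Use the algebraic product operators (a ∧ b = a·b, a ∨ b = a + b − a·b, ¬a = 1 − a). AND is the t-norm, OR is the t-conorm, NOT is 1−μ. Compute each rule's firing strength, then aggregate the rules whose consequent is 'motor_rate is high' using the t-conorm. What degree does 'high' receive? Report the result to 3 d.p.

R1: large=0.15, warm=0.17; AND[a·b] → w = 0.0255
R2: small=0.48, warm=0.17; AND[a·b] → w = 0.0816
R3: overcast=0.66, warm=0.17; AND[a·b] → w = 0.1122
R4: warm=0.17, clear=0.27, large=0.15; AND[a·b] → w = 0.0069
Rules with consequent 'high': {R3, R4} → strengths 0.1122, 0.0069
Aggregate via t-conorm [a + b − a·b]: 0.1183

0.118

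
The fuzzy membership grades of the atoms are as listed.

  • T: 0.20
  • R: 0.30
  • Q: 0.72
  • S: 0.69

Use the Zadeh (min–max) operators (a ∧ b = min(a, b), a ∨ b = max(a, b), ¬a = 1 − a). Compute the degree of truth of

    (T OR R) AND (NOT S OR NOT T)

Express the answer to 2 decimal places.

0.30

T OR R = max(a, b) on (0.20, 0.30) = 0.30
NOT S = 1 − 0.69 = 0.31
NOT T = 1 − 0.20 = 0.80
NOT S OR NOT T = max(a, b) on (0.31, 0.80) = 0.80
(T OR R) AND (NOT S OR NOT T) = min(a, b) on (0.30, 0.80) = 0.30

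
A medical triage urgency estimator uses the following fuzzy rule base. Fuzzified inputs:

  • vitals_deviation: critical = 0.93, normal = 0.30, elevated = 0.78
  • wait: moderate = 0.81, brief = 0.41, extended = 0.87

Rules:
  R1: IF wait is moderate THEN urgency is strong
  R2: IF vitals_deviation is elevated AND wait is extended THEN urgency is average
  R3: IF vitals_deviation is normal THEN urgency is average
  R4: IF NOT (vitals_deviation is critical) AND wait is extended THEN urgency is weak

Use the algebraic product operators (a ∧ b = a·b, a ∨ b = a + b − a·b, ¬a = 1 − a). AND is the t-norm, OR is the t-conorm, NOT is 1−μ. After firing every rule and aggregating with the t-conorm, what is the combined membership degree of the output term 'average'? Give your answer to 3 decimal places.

R1: moderate=0.81 → w = 0.8100
R2: elevated=0.78, extended=0.87; AND[a·b] → w = 0.6786
R3: normal=0.30 → w = 0.3000
R4: ¬critical=1−0.93=0.07, extended=0.87; AND[a·b] → w = 0.0609
Rules with consequent 'average': {R2, R3} → strengths 0.6786, 0.3000
Aggregate via t-conorm [a + b − a·b]: 0.7750

0.775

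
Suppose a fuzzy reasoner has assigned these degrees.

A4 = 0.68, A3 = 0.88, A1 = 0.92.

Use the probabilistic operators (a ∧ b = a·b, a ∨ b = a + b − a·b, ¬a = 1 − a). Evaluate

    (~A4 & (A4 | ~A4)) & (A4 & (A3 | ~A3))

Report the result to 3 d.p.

0.152

~A4 = 1 − 0.6800 = 0.3200
~A4 = 1 − 0.6800 = 0.3200
A4 | ~A4 = a + b − a·b on (0.6800, 0.3200) = 0.7824
~A4 & (A4 | ~A4) = a·b on (0.3200, 0.7824) = 0.2504
~A3 = 1 − 0.8800 = 0.1200
A3 | ~A3 = a + b − a·b on (0.8800, 0.1200) = 0.8944
A4 & (A3 | ~A3) = a·b on (0.6800, 0.8944) = 0.6082
(~A4 & (A4 | ~A4)) & (A4 & (A3 | ~A3)) = a·b on (0.2504, 0.6082) = 0.1523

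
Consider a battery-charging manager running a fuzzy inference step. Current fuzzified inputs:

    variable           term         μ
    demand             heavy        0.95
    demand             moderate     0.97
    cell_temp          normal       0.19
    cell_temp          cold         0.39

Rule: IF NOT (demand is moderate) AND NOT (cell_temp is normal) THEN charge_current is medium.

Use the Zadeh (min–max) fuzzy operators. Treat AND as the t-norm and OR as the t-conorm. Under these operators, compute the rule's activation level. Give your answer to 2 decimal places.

firing strength: ¬moderate=1−0.97=0.03, ¬normal=1−0.19=0.81; AND[min(a, b)] → w = 0.03

0.03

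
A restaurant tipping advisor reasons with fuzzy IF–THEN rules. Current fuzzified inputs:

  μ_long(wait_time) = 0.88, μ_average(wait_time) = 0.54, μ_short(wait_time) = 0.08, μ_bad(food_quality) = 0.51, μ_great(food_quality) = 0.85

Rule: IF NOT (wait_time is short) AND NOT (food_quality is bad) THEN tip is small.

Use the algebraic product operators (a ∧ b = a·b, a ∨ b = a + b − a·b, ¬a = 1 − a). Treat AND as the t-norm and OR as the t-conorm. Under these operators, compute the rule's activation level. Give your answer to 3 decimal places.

firing strength: ¬short=1−0.08=0.92, ¬bad=1−0.51=0.49; AND[a·b] → w = 0.4508

0.451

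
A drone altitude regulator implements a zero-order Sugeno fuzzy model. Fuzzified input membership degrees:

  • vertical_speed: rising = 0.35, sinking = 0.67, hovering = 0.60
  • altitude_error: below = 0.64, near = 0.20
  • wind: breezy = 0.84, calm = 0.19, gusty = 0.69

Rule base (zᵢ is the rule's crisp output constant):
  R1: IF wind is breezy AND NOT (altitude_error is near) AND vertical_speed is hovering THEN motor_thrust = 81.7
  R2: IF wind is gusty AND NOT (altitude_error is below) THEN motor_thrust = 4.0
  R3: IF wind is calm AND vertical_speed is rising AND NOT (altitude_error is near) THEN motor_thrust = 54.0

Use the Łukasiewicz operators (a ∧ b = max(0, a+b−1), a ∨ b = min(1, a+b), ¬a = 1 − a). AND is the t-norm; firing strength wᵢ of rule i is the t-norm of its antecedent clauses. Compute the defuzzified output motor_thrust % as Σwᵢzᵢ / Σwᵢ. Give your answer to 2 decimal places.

68.30

R1 (z=81.7): breezy=0.84, ¬near=1−0.20=0.80, hovering=0.60; AND[max(0, a+b−1)] → w = 0.24
R2 (z=4.0): gusty=0.69, ¬below=1−0.64=0.36; AND[max(0, a+b−1)] → w = 0.05
R3 (z=54.0): calm=0.19, rising=0.35, ¬near=1−0.20=0.80; AND[max(0, a+b−1)] → w = 0.00
Weighted average = (0.24·81.7 + 0.05·4.0 + 0.00·54.0) / (0.24 + 0.05 + 0.00)
  = 19.8080 / 0.2900 = 68.30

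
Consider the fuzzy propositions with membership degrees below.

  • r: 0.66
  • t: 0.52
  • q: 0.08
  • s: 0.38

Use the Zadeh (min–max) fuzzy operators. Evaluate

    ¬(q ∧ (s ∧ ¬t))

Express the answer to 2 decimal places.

¬t = 1 − 0.52 = 0.48
s ∧ ¬t = min(a, b) on (0.38, 0.48) = 0.38
q ∧ (s ∧ ¬t) = min(a, b) on (0.08, 0.38) = 0.08
¬(q ∧ (s ∧ ¬t)) = 1 − 0.08 = 0.92

0.92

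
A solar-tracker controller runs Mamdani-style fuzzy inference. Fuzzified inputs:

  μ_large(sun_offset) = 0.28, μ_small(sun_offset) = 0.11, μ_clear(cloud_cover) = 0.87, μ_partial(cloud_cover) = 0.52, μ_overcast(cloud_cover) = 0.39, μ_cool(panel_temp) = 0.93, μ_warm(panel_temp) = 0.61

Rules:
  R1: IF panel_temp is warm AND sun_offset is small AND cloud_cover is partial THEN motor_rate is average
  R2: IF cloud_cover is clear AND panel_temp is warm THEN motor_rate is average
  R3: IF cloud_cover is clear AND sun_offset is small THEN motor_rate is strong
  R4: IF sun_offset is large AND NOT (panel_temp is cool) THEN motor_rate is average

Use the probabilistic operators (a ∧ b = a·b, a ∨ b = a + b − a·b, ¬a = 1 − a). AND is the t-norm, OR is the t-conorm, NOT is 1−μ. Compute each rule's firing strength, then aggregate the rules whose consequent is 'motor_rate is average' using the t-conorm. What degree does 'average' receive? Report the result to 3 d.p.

0.556

R1: warm=0.61, small=0.11, partial=0.52; AND[a·b] → w = 0.0349
R2: clear=0.87, warm=0.61; AND[a·b] → w = 0.5307
R3: clear=0.87, small=0.11; AND[a·b] → w = 0.0957
R4: large=0.28, ¬cool=1−0.93=0.07; AND[a·b] → w = 0.0196
Rules with consequent 'average': {R1, R2, R4} → strengths 0.0349, 0.5307, 0.0196
Aggregate via t-conorm [a + b − a·b]: 0.5560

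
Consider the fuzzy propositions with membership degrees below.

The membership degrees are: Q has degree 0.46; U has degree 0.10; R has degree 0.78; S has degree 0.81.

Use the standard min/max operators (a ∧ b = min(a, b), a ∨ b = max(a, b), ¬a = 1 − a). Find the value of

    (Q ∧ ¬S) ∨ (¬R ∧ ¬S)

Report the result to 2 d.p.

¬S = 1 − 0.81 = 0.19
Q ∧ ¬S = min(a, b) on (0.46, 0.19) = 0.19
¬R = 1 − 0.78 = 0.22
¬S = 1 − 0.81 = 0.19
¬R ∧ ¬S = min(a, b) on (0.22, 0.19) = 0.19
(Q ∧ ¬S) ∨ (¬R ∧ ¬S) = max(a, b) on (0.19, 0.19) = 0.19

0.19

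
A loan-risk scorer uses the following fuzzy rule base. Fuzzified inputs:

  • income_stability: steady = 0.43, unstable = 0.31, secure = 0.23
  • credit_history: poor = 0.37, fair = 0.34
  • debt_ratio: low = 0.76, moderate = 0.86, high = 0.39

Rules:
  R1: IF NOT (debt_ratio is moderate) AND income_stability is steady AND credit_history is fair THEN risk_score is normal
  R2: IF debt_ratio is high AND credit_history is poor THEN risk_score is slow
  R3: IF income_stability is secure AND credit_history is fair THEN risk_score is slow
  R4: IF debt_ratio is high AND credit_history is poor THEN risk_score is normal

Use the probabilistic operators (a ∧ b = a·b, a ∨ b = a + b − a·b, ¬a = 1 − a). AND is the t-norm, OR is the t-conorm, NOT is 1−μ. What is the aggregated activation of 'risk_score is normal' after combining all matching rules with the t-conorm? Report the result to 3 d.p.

0.162

R1: ¬moderate=1−0.86=0.14, steady=0.43, fair=0.34; AND[a·b] → w = 0.0205
R2: high=0.39, poor=0.37; AND[a·b] → w = 0.1443
R3: secure=0.23, fair=0.34; AND[a·b] → w = 0.0782
R4: high=0.39, poor=0.37; AND[a·b] → w = 0.1443
Rules with consequent 'normal': {R1, R4} → strengths 0.0205, 0.1443
Aggregate via t-conorm [a + b − a·b]: 0.1618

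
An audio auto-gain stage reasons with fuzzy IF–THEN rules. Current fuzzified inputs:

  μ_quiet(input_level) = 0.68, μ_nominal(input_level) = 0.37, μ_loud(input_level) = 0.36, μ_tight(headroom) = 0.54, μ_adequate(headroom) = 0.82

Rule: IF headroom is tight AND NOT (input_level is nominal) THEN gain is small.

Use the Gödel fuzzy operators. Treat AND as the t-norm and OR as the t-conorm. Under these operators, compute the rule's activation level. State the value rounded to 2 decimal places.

firing strength: tight=0.54, ¬nominal=1−0.37=0.63; AND[min(a, b)] → w = 0.54

0.54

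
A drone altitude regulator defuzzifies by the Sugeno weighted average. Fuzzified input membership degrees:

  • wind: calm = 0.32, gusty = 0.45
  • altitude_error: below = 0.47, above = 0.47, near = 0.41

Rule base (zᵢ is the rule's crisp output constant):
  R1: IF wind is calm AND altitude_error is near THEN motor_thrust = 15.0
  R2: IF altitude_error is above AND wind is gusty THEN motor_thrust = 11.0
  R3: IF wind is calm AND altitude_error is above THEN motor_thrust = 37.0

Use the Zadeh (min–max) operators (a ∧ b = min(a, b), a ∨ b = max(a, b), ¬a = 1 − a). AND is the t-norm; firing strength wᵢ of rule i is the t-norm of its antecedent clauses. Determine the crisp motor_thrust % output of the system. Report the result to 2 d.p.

19.81

R1 (z=15.0): calm=0.32, near=0.41; AND[min(a, b)] → w = 0.32
R2 (z=11.0): above=0.47, gusty=0.45; AND[min(a, b)] → w = 0.45
R3 (z=37.0): calm=0.32, above=0.47; AND[min(a, b)] → w = 0.32
Weighted average = (0.32·15.0 + 0.45·11.0 + 0.32·37.0) / (0.32 + 0.45 + 0.32)
  = 21.5900 / 1.0900 = 19.81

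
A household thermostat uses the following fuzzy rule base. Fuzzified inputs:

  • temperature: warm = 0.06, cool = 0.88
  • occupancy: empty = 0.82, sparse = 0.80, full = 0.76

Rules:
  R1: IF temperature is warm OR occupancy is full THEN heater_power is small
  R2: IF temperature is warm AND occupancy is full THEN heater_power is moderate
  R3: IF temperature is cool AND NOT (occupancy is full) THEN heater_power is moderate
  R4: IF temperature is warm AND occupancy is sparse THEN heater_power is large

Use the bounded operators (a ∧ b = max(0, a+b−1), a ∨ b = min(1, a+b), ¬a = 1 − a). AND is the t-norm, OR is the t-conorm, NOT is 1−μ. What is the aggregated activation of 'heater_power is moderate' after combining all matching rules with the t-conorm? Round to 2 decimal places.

0.12

R1: warm=0.06, full=0.76; OR[min(1, a+b)] → w = 0.82
R2: warm=0.06, full=0.76; AND[max(0, a+b−1)] → w = 0.00
R3: cool=0.88, ¬full=1−0.76=0.24; AND[max(0, a+b−1)] → w = 0.12
R4: warm=0.06, sparse=0.80; AND[max(0, a+b−1)] → w = 0.00
Rules with consequent 'moderate': {R2, R3} → strengths 0.00, 0.12
Aggregate via t-conorm [min(1, a+b)]: 0.12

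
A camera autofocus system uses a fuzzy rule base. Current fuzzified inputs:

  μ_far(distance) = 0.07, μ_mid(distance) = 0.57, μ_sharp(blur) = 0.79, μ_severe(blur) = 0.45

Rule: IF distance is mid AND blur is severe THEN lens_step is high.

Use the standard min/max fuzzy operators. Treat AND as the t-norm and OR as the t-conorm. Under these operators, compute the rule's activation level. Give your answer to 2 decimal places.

firing strength: mid=0.57, severe=0.45; AND[min(a, b)] → w = 0.45

0.45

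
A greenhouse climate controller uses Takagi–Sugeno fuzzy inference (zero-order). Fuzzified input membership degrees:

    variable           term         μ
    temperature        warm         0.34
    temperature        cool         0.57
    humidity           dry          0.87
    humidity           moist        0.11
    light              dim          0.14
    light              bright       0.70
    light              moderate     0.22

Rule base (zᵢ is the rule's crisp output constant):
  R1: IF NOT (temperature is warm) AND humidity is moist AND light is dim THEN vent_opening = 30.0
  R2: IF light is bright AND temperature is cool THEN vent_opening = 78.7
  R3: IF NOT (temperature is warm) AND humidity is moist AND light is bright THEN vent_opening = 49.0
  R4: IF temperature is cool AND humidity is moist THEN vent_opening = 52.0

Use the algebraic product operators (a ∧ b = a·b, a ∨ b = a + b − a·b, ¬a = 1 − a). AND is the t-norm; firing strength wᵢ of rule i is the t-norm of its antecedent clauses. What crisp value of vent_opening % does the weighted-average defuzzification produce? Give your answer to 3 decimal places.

R1 (z=30.0): ¬warm=1−0.34=0.66, moist=0.11, dim=0.14; AND[a·b] → w = 0.0102
R2 (z=78.7): bright=0.70, cool=0.57; AND[a·b] → w = 0.3990
R3 (z=49.0): ¬warm=1−0.34=0.66, moist=0.11, bright=0.70; AND[a·b] → w = 0.0508
R4 (z=52.0): cool=0.57, moist=0.11; AND[a·b] → w = 0.0627
Weighted average = (0.0102·30.0 + 0.3990·78.7 + 0.0508·49.0 + 0.0627·52.0) / (0.0102 + 0.3990 + 0.0508 + 0.0627)
  = 37.4568 / 0.5227 = 71.662

71.662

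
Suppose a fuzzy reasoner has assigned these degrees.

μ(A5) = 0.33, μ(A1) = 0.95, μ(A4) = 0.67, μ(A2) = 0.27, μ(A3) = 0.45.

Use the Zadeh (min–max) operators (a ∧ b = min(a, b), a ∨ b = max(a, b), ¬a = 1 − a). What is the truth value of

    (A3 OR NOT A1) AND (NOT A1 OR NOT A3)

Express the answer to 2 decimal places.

0.45

NOT A1 = 1 − 0.95 = 0.05
A3 OR NOT A1 = max(a, b) on (0.45, 0.05) = 0.45
NOT A1 = 1 − 0.95 = 0.05
NOT A3 = 1 − 0.45 = 0.55
NOT A1 OR NOT A3 = max(a, b) on (0.05, 0.55) = 0.55
(A3 OR NOT A1) AND (NOT A1 OR NOT A3) = min(a, b) on (0.45, 0.55) = 0.45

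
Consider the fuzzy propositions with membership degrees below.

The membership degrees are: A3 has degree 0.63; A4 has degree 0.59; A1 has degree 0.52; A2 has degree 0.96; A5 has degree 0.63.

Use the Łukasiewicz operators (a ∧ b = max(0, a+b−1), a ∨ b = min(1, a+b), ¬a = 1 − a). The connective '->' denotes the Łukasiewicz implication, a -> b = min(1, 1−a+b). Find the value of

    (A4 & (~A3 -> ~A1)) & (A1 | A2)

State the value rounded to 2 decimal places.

0.59

~A3 = 1 − 0.63 = 0.37
~A1 = 1 − 0.52 = 0.48
~A3 -> ~A1  [Łukasiewicz: min(1, 1−a+b)] with a=0.37, b=0.48 → 1.00
A4 & (~A3 -> ~A1) = max(0, a+b−1) on (0.59, 1.00) = 0.59
A1 | A2 = min(1, a+b) on (0.52, 0.96) = 1.00
(A4 & (~A3 -> ~A1)) & (A1 | A2) = max(0, a+b−1) on (0.59, 1.00) = 0.59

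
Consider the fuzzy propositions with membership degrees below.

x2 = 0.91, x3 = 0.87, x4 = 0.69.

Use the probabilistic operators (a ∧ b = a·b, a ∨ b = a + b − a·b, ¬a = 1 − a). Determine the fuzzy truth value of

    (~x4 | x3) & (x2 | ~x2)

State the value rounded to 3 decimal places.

~x4 = 1 − 0.6900 = 0.3100
~x4 | x3 = a + b − a·b on (0.3100, 0.8700) = 0.9103
~x2 = 1 − 0.9100 = 0.0900
x2 | ~x2 = a + b − a·b on (0.9100, 0.0900) = 0.9181
(~x4 | x3) & (x2 | ~x2) = a·b on (0.9103, 0.9181) = 0.8357

0.836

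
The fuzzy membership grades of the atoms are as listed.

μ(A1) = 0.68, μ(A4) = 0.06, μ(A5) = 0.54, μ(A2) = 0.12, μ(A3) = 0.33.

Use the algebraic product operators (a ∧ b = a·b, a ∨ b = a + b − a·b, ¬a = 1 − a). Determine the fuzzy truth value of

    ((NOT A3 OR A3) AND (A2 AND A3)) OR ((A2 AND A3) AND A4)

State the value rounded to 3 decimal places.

NOT A3 = 1 − 0.3300 = 0.6700
NOT A3 OR A3 = a + b − a·b on (0.6700, 0.3300) = 0.7789
A2 AND A3 = a·b on (0.1200, 0.3300) = 0.0396
(NOT A3 OR A3) AND (A2 AND A3) = a·b on (0.7789, 0.0396) = 0.0308
A2 AND A3 = a·b on (0.1200, 0.3300) = 0.0396
(A2 AND A3) AND A4 = a·b on (0.0396, 0.0600) = 0.0024
((NOT A3 OR A3) AND (A2 AND A3)) OR ((A2 AND A3) AND A4) = a + b − a·b on (0.0308, 0.0024) = 0.0331

0.033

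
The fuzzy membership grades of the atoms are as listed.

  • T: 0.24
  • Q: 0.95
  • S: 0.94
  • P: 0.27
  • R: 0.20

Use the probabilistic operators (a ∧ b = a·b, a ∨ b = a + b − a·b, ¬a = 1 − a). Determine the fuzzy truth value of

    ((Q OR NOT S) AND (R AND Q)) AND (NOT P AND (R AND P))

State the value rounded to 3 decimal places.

0.007

NOT S = 1 − 0.9400 = 0.0600
Q OR NOT S = a + b − a·b on (0.9500, 0.0600) = 0.9530
R AND Q = a·b on (0.2000, 0.9500) = 0.1900
(Q OR NOT S) AND (R AND Q) = a·b on (0.9530, 0.1900) = 0.1811
NOT P = 1 − 0.2700 = 0.7300
R AND P = a·b on (0.2000, 0.2700) = 0.0540
NOT P AND (R AND P) = a·b on (0.7300, 0.0540) = 0.0394
((Q OR NOT S) AND (R AND Q)) AND (NOT P AND (R AND P)) = a·b on (0.1811, 0.0394) = 0.0071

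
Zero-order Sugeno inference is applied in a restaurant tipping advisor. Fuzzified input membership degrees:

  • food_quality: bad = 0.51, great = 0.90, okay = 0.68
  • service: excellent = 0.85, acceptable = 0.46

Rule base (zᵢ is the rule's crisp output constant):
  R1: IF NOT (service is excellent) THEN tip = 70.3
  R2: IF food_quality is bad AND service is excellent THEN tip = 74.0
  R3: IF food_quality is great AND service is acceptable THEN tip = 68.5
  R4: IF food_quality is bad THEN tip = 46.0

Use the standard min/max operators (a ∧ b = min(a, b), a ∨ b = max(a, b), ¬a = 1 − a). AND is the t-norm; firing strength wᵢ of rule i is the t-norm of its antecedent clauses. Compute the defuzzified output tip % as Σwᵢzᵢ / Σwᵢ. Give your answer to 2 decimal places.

63.35

R1 (z=70.3): ¬excellent=1−0.85=0.15 → w = 0.15
R2 (z=74.0): bad=0.51, excellent=0.85; AND[min(a, b)] → w = 0.51
R3 (z=68.5): great=0.90, acceptable=0.46; AND[min(a, b)] → w = 0.46
R4 (z=46.0): bad=0.51 → w = 0.51
Weighted average = (0.15·70.3 + 0.51·74.0 + 0.46·68.5 + 0.51·46.0) / (0.15 + 0.51 + 0.46 + 0.51)
  = 103.2550 / 1.6300 = 63.35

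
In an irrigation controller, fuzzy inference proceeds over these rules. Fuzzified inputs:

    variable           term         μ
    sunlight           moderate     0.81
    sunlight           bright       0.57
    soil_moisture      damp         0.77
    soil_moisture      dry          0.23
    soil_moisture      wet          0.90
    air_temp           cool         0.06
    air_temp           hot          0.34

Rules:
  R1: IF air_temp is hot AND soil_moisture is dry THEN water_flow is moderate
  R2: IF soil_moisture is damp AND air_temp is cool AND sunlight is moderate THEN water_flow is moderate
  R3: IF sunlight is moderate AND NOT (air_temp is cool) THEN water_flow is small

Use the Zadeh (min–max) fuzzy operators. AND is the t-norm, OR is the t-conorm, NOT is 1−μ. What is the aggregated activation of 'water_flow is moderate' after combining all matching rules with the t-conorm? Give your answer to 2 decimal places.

0.23

R1: hot=0.34, dry=0.23; AND[min(a, b)] → w = 0.23
R2: damp=0.77, cool=0.06, moderate=0.81; AND[min(a, b)] → w = 0.06
R3: moderate=0.81, ¬cool=1−0.06=0.94; AND[min(a, b)] → w = 0.81
Rules with consequent 'moderate': {R1, R2} → strengths 0.23, 0.06
Aggregate via t-conorm [max(a, b)]: 0.23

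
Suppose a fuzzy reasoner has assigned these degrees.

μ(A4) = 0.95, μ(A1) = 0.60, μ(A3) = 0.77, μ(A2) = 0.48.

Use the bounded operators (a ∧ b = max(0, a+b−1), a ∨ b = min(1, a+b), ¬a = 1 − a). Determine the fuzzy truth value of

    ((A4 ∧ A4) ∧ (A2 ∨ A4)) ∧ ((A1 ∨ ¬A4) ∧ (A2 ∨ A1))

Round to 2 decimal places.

0.55

A4 ∧ A4 = max(0, a+b−1) on (0.95, 0.95) = 0.90
A2 ∨ A4 = min(1, a+b) on (0.48, 0.95) = 1.00
(A4 ∧ A4) ∧ (A2 ∨ A4) = max(0, a+b−1) on (0.90, 1.00) = 0.90
¬A4 = 1 − 0.95 = 0.05
A1 ∨ ¬A4 = min(1, a+b) on (0.60, 0.05) = 0.65
A2 ∨ A1 = min(1, a+b) on (0.48, 0.60) = 1.00
(A1 ∨ ¬A4) ∧ (A2 ∨ A1) = max(0, a+b−1) on (0.65, 1.00) = 0.65
((A4 ∧ A4) ∧ (A2 ∨ A4)) ∧ ((A1 ∨ ¬A4) ∧ (A2 ∨ A1)) = max(0, a+b−1) on (0.90, 0.65) = 0.55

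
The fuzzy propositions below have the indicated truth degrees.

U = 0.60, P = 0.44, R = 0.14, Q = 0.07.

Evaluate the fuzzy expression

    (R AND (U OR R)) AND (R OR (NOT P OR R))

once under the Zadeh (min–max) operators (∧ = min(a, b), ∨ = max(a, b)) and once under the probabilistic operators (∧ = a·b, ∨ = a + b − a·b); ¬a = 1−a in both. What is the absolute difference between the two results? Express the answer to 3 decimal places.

Under Zadeh (min–max):
  U OR R = max(a, b) on (0.60, 0.14) = 0.60
  R AND (U OR R) = min(a, b) on (0.14, 0.60) = 0.14
  NOT P = 1 − 0.44 = 0.56
  NOT P OR R = max(a, b) on (0.56, 0.14) = 0.56
  R OR (NOT P OR R) = max(a, b) on (0.14, 0.56) = 0.56
  (R AND (U OR R)) AND (R OR (NOT P OR R)) = min(a, b) on (0.14, 0.56) = 0.14
  → value = 0.1400
Under probabilistic:
  U OR R = a + b − a·b on (0.6000, 0.1400) = 0.6560
  R AND (U OR R) = a·b on (0.1400, 0.6560) = 0.0918
  NOT P = 1 − 0.4400 = 0.5600
  NOT P OR R = a + b − a·b on (0.5600, 0.1400) = 0.6216
  R OR (NOT P OR R) = a + b − a·b on (0.1400, 0.6216) = 0.6746
  (R AND (U OR R)) AND (R OR (NOT P OR R)) = a·b on (0.0918, 0.6746) = 0.0620
  → value = 0.0620
|0.1400 − 0.0620| = 0.078

0.078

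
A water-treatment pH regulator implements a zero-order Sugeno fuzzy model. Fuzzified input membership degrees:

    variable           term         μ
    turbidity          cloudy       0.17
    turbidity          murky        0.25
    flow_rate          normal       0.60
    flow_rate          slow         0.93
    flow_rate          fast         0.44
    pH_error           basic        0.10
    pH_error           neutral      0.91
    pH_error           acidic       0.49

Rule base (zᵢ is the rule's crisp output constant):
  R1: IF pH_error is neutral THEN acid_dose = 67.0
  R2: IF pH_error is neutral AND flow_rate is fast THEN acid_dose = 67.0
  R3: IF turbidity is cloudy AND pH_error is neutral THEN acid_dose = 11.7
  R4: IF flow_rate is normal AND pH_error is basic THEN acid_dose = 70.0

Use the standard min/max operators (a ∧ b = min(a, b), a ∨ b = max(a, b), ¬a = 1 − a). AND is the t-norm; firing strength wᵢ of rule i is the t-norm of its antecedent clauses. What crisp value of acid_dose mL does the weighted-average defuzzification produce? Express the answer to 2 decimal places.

R1 (z=67.0): neutral=0.91 → w = 0.91
R2 (z=67.0): neutral=0.91, fast=0.44; AND[min(a, b)] → w = 0.44
R3 (z=11.7): cloudy=0.17, neutral=0.91; AND[min(a, b)] → w = 0.17
R4 (z=70.0): normal=0.60, basic=0.10; AND[min(a, b)] → w = 0.10
Weighted average = (0.91·67.0 + 0.44·67.0 + 0.17·11.7 + 0.10·70.0) / (0.91 + 0.44 + 0.17 + 0.10)
  = 99.4390 / 1.6200 = 61.38

61.38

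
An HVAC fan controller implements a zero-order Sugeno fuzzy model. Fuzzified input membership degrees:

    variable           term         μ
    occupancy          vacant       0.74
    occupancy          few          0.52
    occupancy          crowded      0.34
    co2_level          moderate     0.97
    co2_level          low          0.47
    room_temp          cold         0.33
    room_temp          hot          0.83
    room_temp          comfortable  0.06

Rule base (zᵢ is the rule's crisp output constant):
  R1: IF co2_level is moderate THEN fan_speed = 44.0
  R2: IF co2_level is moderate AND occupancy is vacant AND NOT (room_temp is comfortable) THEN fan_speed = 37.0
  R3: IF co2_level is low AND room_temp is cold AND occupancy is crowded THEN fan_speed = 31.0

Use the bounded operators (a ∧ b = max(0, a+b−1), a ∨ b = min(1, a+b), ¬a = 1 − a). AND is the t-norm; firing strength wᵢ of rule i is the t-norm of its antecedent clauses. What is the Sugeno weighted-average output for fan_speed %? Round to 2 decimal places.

R1 (z=44.0): moderate=0.97 → w = 0.97
R2 (z=37.0): moderate=0.97, vacant=0.74, ¬comfortable=1−0.06=0.94; AND[max(0, a+b−1)] → w = 0.65
R3 (z=31.0): low=0.47, cold=0.33, crowded=0.34; AND[max(0, a+b−1)] → w = 0.00
Weighted average = (0.97·44.0 + 0.65·37.0 + 0.00·31.0) / (0.97 + 0.65 + 0.00)
  = 66.7300 / 1.6200 = 41.19

41.19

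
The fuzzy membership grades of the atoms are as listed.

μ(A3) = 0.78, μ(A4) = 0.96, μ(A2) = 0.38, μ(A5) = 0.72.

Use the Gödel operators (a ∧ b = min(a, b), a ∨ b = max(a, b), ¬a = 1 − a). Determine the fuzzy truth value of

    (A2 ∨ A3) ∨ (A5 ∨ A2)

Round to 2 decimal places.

A2 ∨ A3 = max(a, b) on (0.38, 0.78) = 0.78
A5 ∨ A2 = max(a, b) on (0.72, 0.38) = 0.72
(A2 ∨ A3) ∨ (A5 ∨ A2) = max(a, b) on (0.78, 0.72) = 0.78

0.78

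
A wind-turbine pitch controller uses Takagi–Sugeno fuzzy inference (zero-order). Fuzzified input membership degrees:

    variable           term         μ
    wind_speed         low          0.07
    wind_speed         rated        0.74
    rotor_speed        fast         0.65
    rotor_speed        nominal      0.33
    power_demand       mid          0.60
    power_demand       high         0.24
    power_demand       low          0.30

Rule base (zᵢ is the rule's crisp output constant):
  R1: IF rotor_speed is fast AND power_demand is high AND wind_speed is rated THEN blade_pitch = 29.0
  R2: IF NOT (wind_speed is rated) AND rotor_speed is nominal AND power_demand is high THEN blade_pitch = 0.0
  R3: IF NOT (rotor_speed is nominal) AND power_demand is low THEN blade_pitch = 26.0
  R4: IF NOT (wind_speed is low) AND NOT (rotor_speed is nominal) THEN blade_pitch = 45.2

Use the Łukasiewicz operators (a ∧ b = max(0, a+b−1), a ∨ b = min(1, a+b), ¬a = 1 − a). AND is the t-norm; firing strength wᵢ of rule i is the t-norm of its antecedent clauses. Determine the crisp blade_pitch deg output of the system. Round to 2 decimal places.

R1 (z=29.0): fast=0.65, high=0.24, rated=0.74; AND[max(0, a+b−1)] → w = 0.00
R2 (z=0.0): ¬rated=1−0.74=0.26, nominal=0.33, high=0.24; AND[max(0, a+b−1)] → w = 0.00
R3 (z=26.0): ¬nominal=1−0.33=0.67, low=0.30; AND[max(0, a+b−1)] → w = 0.00
R4 (z=45.2): ¬low=1−0.07=0.93, ¬nominal=1−0.33=0.67; AND[max(0, a+b−1)] → w = 0.60
Weighted average = (0.00·29.0 + 0.00·0.0 + 0.00·26.0 + 0.60·45.2) / (0.00 + 0.00 + 0.00 + 0.60)
  = 27.1200 / 0.6000 = 45.20

45.20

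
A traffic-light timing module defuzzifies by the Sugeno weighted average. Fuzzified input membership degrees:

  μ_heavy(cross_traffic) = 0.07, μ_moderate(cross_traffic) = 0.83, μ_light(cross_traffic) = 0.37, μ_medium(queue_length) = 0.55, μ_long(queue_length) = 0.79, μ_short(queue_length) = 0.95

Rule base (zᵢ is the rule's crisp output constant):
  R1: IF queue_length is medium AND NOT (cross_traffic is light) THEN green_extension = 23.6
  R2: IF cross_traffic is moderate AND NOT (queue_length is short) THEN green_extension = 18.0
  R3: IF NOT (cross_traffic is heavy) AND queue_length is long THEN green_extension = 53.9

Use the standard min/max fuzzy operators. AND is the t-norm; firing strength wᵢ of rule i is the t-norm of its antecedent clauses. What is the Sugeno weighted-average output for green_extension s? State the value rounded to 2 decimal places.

40.62

R1 (z=23.6): medium=0.55, ¬light=1−0.37=0.63; AND[min(a, b)] → w = 0.55
R2 (z=18.0): moderate=0.83, ¬short=1−0.95=0.05; AND[min(a, b)] → w = 0.05
R3 (z=53.9): ¬heavy=1−0.07=0.93, long=0.79; AND[min(a, b)] → w = 0.79
Weighted average = (0.55·23.6 + 0.05·18.0 + 0.79·53.9) / (0.55 + 0.05 + 0.79)
  = 56.4610 / 1.3900 = 40.62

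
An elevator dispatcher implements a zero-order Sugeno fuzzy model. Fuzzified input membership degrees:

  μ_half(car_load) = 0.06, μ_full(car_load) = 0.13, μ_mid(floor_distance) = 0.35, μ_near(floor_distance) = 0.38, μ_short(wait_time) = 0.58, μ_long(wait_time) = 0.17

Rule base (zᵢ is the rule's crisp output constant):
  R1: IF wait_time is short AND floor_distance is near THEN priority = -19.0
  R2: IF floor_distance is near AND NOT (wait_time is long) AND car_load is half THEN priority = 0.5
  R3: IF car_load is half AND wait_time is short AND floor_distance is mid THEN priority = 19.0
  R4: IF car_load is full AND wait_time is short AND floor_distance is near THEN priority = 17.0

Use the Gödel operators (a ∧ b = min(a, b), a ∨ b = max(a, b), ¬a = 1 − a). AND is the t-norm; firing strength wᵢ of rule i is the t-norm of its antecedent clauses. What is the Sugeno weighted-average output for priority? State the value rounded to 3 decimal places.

R1 (z=-19.0): short=0.58, near=0.38; AND[min(a, b)] → w = 0.38
R2 (z=0.5): near=0.38, ¬long=1−0.17=0.83, half=0.06; AND[min(a, b)] → w = 0.06
R3 (z=19.0): half=0.06, short=0.58, mid=0.35; AND[min(a, b)] → w = 0.06
R4 (z=17.0): full=0.13, short=0.58, near=0.38; AND[min(a, b)] → w = 0.13
Weighted average = (0.38·-19.0 + 0.06·0.5 + 0.06·19.0 + 0.13·17.0) / (0.38 + 0.06 + 0.06 + 0.13)
  = -3.8400 / 0.6300 = -6.095

-6.095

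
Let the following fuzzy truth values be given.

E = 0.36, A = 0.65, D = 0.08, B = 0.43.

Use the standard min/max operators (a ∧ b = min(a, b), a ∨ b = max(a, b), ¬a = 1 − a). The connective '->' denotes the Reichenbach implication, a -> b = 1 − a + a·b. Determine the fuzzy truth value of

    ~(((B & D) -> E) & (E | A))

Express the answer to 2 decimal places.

B & D = min(a, b) on (0.43, 0.08) = 0.08
(B & D) -> E  [Reichenbach: 1 − a + a·b] with a=0.08, b=0.36 → 0.95
E | A = max(a, b) on (0.36, 0.65) = 0.65
((B & D) -> E) & (E | A) = min(a, b) on (0.95, 0.65) = 0.65
~(((B & D) -> E) & (E | A)) = 1 − 0.65 = 0.35

0.35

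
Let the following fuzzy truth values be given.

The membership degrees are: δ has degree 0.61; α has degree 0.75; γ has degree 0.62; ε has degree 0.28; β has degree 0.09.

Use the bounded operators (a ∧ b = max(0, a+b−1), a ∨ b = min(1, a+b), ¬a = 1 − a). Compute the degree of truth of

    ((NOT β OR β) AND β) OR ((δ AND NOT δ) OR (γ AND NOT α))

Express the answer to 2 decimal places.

NOT β = 1 − 0.09 = 0.91
NOT β OR β = min(1, a+b) on (0.91, 0.09) = 1.00
(NOT β OR β) AND β = max(0, a+b−1) on (1.00, 0.09) = 0.09
NOT δ = 1 − 0.61 = 0.39
δ AND NOT δ = max(0, a+b−1) on (0.61, 0.39) = 0.00
NOT α = 1 − 0.75 = 0.25
γ AND NOT α = max(0, a+b−1) on (0.62, 0.25) = 0.00
(δ AND NOT δ) OR (γ AND NOT α) = min(1, a+b) on (0.00, 0.00) = 0.00
((NOT β OR β) AND β) OR ((δ AND NOT δ) OR (γ AND NOT α)) = min(1, a+b) on (0.09, 0.00) = 0.09

0.09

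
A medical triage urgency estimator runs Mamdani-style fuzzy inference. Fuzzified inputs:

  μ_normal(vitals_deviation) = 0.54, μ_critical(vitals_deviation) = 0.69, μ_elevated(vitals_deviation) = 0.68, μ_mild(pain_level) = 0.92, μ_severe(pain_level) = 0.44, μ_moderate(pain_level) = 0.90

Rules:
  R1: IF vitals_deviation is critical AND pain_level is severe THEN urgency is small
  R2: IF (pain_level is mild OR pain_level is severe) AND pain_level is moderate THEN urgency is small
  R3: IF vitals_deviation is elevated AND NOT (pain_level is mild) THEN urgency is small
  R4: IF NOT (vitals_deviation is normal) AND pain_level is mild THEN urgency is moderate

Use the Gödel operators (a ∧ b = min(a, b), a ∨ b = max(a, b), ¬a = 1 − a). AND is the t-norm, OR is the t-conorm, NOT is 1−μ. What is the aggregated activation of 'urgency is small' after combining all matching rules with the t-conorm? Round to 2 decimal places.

0.90

R1: critical=0.69, severe=0.44; AND[min(a, b)] → w = 0.44
R2: (mild=0.92 OR severe=0.44) = 0.92; AND[min(a, b)] with moderate=0.90 → w = 0.90
R3: elevated=0.68, ¬mild=1−0.92=0.08; AND[min(a, b)] → w = 0.08
R4: ¬normal=1−0.54=0.46, mild=0.92; AND[min(a, b)] → w = 0.46
Rules with consequent 'small': {R1, R2, R3} → strengths 0.44, 0.90, 0.08
Aggregate via t-conorm [max(a, b)]: 0.90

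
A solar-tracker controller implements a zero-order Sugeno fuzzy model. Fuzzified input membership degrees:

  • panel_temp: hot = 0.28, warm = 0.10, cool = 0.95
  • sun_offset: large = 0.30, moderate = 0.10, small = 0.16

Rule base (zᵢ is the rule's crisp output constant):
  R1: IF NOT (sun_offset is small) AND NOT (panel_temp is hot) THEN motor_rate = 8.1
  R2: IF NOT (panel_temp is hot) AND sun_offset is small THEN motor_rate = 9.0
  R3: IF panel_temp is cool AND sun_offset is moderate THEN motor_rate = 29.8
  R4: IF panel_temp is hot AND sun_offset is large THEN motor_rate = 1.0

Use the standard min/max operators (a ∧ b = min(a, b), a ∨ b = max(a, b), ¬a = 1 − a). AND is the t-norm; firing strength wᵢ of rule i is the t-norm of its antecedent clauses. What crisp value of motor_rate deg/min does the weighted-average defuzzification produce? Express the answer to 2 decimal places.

8.36

R1 (z=8.1): ¬small=1−0.16=0.84, ¬hot=1−0.28=0.72; AND[min(a, b)] → w = 0.72
R2 (z=9.0): ¬hot=1−0.28=0.72, small=0.16; AND[min(a, b)] → w = 0.16
R3 (z=29.8): cool=0.95, moderate=0.10; AND[min(a, b)] → w = 0.10
R4 (z=1.0): hot=0.28, large=0.30; AND[min(a, b)] → w = 0.28
Weighted average = (0.72·8.1 + 0.16·9.0 + 0.10·29.8 + 0.28·1.0) / (0.72 + 0.16 + 0.10 + 0.28)
  = 10.5320 / 1.2600 = 8.36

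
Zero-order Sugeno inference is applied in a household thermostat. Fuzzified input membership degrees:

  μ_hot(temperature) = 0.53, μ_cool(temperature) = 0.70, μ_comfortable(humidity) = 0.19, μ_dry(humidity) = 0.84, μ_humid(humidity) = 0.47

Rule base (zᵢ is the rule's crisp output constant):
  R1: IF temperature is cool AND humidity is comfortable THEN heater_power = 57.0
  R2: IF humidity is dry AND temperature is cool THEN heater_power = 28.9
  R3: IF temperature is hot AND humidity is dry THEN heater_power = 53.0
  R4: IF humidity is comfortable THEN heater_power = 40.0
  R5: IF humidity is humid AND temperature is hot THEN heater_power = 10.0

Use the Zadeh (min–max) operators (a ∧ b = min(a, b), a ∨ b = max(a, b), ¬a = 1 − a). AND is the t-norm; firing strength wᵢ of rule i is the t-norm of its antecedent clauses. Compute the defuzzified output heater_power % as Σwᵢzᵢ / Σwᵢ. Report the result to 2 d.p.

R1 (z=57.0): cool=0.70, comfortable=0.19; AND[min(a, b)] → w = 0.19
R2 (z=28.9): dry=0.84, cool=0.70; AND[min(a, b)] → w = 0.70
R3 (z=53.0): hot=0.53, dry=0.84; AND[min(a, b)] → w = 0.53
R4 (z=40.0): comfortable=0.19 → w = 0.19
R5 (z=10.0): humid=0.47, hot=0.53; AND[min(a, b)] → w = 0.47
Weighted average = (0.19·57.0 + 0.70·28.9 + 0.53·53.0 + 0.19·40.0 + 0.47·10.0) / (0.19 + 0.70 + 0.53 + 0.19 + 0.47)
  = 71.4500 / 2.0800 = 34.35

34.35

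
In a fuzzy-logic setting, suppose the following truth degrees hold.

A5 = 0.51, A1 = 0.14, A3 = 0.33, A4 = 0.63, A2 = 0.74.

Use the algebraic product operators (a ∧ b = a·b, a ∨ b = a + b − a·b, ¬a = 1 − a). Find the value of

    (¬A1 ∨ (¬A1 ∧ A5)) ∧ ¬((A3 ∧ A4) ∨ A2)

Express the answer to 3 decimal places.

0.190

¬A1 = 1 − 0.1400 = 0.8600
¬A1 = 1 − 0.1400 = 0.8600
¬A1 ∧ A5 = a·b on (0.8600, 0.5100) = 0.4386
¬A1 ∨ (¬A1 ∧ A5) = a + b − a·b on (0.8600, 0.4386) = 0.9214
A3 ∧ A4 = a·b on (0.3300, 0.6300) = 0.2079
(A3 ∧ A4) ∨ A2 = a + b − a·b on (0.2079, 0.7400) = 0.7941
¬((A3 ∧ A4) ∨ A2) = 1 − 0.7941 = 0.2059
(¬A1 ∨ (¬A1 ∧ A5)) ∧ ¬((A3 ∧ A4) ∨ A2) = a·b on (0.9214, 0.2059) = 0.1898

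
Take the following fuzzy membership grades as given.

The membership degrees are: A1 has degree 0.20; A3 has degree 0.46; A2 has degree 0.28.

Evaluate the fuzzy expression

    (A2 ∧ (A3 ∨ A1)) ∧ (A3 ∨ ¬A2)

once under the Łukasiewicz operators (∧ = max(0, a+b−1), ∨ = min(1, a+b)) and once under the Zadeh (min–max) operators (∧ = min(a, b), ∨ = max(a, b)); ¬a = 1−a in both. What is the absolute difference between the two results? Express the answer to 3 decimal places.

Under Łukasiewicz:
  A3 ∨ A1 = min(1, a+b) on (0.46, 0.20) = 0.66
  A2 ∧ (A3 ∨ A1) = max(0, a+b−1) on (0.28, 0.66) = 0.00
  ¬A2 = 1 − 0.28 = 0.72
  A3 ∨ ¬A2 = min(1, a+b) on (0.46, 0.72) = 1.00
  (A2 ∧ (A3 ∨ A1)) ∧ (A3 ∨ ¬A2) = max(0, a+b−1) on (0.00, 1.00) = 0.00
  → value = 0.0000
Under Zadeh (min–max):
  A3 ∨ A1 = max(a, b) on (0.46, 0.20) = 0.46
  A2 ∧ (A3 ∨ A1) = min(a, b) on (0.28, 0.46) = 0.28
  ¬A2 = 1 − 0.28 = 0.72
  A3 ∨ ¬A2 = max(a, b) on (0.46, 0.72) = 0.72
  (A2 ∧ (A3 ∨ A1)) ∧ (A3 ∨ ¬A2) = min(a, b) on (0.28, 0.72) = 0.28
  → value = 0.2800
|0.0000 − 0.2800| = 0.280

0.280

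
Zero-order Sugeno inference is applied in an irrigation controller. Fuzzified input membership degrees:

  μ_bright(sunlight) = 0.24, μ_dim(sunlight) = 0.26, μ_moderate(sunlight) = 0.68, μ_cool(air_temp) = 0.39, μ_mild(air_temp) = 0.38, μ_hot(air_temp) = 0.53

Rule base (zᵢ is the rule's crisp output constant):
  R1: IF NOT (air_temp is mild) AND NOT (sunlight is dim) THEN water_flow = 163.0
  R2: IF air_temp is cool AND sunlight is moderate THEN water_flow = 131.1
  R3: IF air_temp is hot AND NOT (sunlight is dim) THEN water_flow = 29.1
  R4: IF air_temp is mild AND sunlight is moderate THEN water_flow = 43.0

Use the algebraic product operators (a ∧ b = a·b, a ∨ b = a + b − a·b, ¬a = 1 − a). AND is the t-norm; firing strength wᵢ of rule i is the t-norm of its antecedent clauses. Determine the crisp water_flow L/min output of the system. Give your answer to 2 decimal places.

R1 (z=163.0): ¬mild=1−0.38=0.62, ¬dim=1−0.26=0.74; AND[a·b] → w = 0.4588
R2 (z=131.1): cool=0.39, moderate=0.68; AND[a·b] → w = 0.2652
R3 (z=29.1): hot=0.53, ¬dim=1−0.26=0.74; AND[a·b] → w = 0.3922
R4 (z=43.0): mild=0.38, moderate=0.68; AND[a·b] → w = 0.2584
Weighted average = (0.4588·163.0 + 0.2652·131.1 + 0.3922·29.1 + 0.2584·43.0) / (0.4588 + 0.2652 + 0.3922 + 0.2584)
  = 132.0763 / 1.3746 = 96.08

96.08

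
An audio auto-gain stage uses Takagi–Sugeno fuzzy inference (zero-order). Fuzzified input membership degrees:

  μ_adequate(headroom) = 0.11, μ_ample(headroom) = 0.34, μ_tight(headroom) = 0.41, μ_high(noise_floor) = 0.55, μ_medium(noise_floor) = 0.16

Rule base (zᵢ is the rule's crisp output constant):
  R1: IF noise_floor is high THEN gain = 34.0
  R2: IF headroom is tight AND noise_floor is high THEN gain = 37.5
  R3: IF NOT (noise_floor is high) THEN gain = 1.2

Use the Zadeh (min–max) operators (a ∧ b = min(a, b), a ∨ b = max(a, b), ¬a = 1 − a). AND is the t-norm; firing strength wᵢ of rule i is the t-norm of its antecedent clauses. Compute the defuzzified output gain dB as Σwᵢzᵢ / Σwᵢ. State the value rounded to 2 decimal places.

24.55

R1 (z=34.0): high=0.55 → w = 0.55
R2 (z=37.5): tight=0.41, high=0.55; AND[min(a, b)] → w = 0.41
R3 (z=1.2): ¬high=1−0.55=0.45 → w = 0.45
Weighted average = (0.55·34.0 + 0.41·37.5 + 0.45·1.2) / (0.55 + 0.41 + 0.45)
  = 34.6150 / 1.4100 = 24.55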